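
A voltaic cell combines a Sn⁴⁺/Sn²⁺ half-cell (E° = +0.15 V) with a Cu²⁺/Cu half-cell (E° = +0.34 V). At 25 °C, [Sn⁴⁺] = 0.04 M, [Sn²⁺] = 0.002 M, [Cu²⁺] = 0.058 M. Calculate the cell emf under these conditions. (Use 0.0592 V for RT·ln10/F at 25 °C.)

0.115 V

The Cu²⁺/Cu couple has the higher reduction potential and acts as the cathode, so E°_cell = +0.34 − (+0.15) = 0.19 V.
Balancing electrons gives n = 2; the reaction quotient is Q = [Sn⁴⁺]/([Sn²⁺]·[Cu²⁺]) = 345.
At 25 °C, E = E° − (0.0592/n) log Q = 0.19 − (0.0592/2)(2.538) = 0.190 − 0.075 = 0.115 V.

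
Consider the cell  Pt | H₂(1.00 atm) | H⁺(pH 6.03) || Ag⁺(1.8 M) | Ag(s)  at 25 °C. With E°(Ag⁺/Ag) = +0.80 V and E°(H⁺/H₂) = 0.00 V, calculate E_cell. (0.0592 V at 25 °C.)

The Ag⁺/Ag couple is the cathode, so E°_cell = 0.80 V; n = 2.
[H⁺] = 10^(−6.03) = 9.3 × 10^-7 M, and Q = [H⁺]^2 / ([Ag⁺]^2·P(H₂)) = 2.69 × 10^-13.
E = E° − (0.0592/2) log Q = 0.80 − (0.0592/2)(-12.571) = 1.172 V.

1.17 V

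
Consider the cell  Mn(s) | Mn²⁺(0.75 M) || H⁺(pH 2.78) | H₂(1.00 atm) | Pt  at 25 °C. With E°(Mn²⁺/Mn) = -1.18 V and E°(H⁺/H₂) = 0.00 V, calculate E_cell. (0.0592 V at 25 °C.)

The hydrogen couple is the cathode, so E°_cell = 1.18 V; n = 2.
[H⁺] = 10^(−2.78) = 0.0017 M, and Q = [Mn²⁺]·P(H₂) / [H⁺]^2 = 2.72 × 10^5.
E = E° − (0.0592/2) log Q = 1.18 − (0.0592/2)(5.435) = 1.019 V.

1.02 V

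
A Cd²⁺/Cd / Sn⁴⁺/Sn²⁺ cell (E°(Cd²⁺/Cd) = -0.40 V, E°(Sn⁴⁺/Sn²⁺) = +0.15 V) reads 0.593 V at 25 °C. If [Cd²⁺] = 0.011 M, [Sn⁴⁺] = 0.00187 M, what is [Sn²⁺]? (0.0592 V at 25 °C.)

0.006 M

From the Nernst equation, log Q = n(E° − E)/0.0592 = 2(0.55 − 0.593)/0.0592 = -1.453, so Q = 0.0353.
With Q = [Cd²⁺]·[Sn²⁺]/[Sn⁴⁺] and the known concentrations, [Sn²⁺] in the numerator gives [Sn²⁺] = 0.006 M.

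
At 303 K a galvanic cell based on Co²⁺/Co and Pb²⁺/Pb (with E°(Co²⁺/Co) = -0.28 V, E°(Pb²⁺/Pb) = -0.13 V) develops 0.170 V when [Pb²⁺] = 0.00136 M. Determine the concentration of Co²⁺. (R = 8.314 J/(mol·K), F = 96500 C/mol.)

2.9 × 10^-4 M

From the Nernst equation, ln Q = nF(E° − E)/RT = 2×96500×(0.15 − 0.170)/(8.314×303) = -1.532, so Q = 0.216.
With Q = [Co²⁺]/[Pb²⁺] and the known concentrations, [Co²⁺] in the numerator gives [Co²⁺] = 2.9 × 10^-4 M.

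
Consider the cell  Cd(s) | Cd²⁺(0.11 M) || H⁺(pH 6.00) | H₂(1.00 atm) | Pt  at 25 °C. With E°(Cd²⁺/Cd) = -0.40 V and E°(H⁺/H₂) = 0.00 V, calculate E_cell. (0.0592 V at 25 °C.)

The hydrogen couple is the cathode, so E°_cell = 0.40 V; n = 2.
[H⁺] = 10^(−6.00) = 1 × 10^-6 M, and Q = [Cd²⁺]·P(H₂) / [H⁺]^2 = 1.1 × 10^11.
E = E° − (0.0592/2) log Q = 0.40 − (0.0592/2)(11.041) = 0.073 V.

0.073 V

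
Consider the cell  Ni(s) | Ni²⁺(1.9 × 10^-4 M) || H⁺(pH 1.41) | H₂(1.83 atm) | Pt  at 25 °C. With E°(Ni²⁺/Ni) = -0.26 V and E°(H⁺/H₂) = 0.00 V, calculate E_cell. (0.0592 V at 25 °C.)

0.28 V

The hydrogen couple is the cathode, so E°_cell = 0.26 V; n = 2.
[H⁺] = 10^(−1.41) = 0.039 M, and Q = [Ni²⁺]·P(H₂) / [H⁺]^2 = 0.230.
E = E° − (0.0592/2) log Q = 0.26 − (0.0592/2)(-0.639) = 0.279 V.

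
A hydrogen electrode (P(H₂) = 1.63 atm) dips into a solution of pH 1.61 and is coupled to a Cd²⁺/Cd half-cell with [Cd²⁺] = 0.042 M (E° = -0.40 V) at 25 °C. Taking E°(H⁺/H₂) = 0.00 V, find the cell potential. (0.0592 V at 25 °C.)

0.34 V

The hydrogen couple is the cathode, so E°_cell = 0.40 V; n = 2.
[H⁺] = 10^(−1.61) = 0.025 M, and Q = [Cd²⁺]·P(H₂) / [H⁺]^2 = 114.
E = E° − (0.0592/2) log Q = 0.40 − (0.0592/2)(2.055) = 0.339 V.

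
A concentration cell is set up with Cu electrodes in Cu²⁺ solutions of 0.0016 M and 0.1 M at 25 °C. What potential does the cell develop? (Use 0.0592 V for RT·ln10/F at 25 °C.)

0.053 V

Both half-cells are Cu²⁺/Cu, so E°_cell = 0. The concentrated side is the cathode; the cell reaction moves Cu²⁺ from high to low concentration with n = 2.
Q = [Cu²⁺]_dilute/[Cu²⁺]_conc = 0.0016/0.1 = 0.0160.
E = 0 − (0.0592/2) log Q = −(0.0592/2)(-1.796) = 0.0532 V.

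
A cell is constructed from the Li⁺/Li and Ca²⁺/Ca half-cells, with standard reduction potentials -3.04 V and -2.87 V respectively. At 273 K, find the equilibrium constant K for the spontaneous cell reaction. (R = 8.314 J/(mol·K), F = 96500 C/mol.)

1.9 × 10^6

E°_cell = -2.87 − (-3.04) = 0.17 V, with n = 2 electrons transferred.
At equilibrium E = 0, so the Nernst equation gives ln K = nFE°/RT = (2)(96500)(0.17)/((8.314)(273)) = 14.46.
K = e^14.46 = 1.9 × 10^6.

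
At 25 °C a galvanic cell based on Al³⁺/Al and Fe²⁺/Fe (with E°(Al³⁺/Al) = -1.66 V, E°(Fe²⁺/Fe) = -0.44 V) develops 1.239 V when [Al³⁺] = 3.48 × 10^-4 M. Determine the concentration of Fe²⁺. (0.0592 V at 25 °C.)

0.022 M

From the Nernst equation, log Q = n(E° − E)/0.0592 = 6(1.22 − 1.239)/0.0592 = -1.926, so Q = 0.0119.
With Q = [Al³⁺]^2/[Fe²⁺]^3 and the known concentrations, [Fe²⁺]^3 in the denominator gives [Fe²⁺] = 0.022 M.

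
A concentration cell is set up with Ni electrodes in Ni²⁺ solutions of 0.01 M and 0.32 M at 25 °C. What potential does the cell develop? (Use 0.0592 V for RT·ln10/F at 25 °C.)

0.045 V

Both half-cells are Ni²⁺/Ni, so E°_cell = 0. The concentrated side is the cathode; the cell reaction moves Ni²⁺ from high to low concentration with n = 2.
Q = [Ni²⁺]_dilute/[Ni²⁺]_conc = 0.01/0.32 = 0.0312.
E = 0 − (0.0592/2) log Q = −(0.0592/2)(-1.505) = 0.0445 V.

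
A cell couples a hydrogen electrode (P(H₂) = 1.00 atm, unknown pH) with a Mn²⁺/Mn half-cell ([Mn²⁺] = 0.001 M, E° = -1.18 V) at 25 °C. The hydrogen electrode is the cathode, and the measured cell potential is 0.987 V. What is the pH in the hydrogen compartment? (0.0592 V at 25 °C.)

pH = 4.76

E°_cell = 1.18 V and n = 2.
log Q = n(E° − E)/0.0592 = 2×(1.18 − 0.987)/0.0592 = 6.520.
With Q = [Mn²⁺]·P(H₂) / [H⁺]^2, solving for [H⁺] gives log[H⁺] = -4.760, so pH = 4.76.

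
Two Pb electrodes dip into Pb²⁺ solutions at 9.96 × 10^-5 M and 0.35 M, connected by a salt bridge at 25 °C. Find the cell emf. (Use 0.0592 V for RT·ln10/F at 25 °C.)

Both half-cells are Pb²⁺/Pb, so E°_cell = 0. The concentrated side is the cathode; the cell reaction moves Pb²⁺ from high to low concentration with n = 2.
Q = [Pb²⁺]_dilute/[Pb²⁺]_conc = 9.96 × 10^-5/0.35 = 2.85 × 10^-4.
E = 0 − (0.0592/2) log Q = −(0.0592/2)(-3.546) = 0.1050 V.

0.10 V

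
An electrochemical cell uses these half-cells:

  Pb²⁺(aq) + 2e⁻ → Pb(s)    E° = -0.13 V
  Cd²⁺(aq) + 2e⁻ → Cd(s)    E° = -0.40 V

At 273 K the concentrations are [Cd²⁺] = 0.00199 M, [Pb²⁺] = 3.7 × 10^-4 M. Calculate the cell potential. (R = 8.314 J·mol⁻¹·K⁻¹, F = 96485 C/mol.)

The Pb²⁺/Pb couple has the higher reduction potential and acts as the cathode, so E°_cell = -0.13 − (-0.40) = 0.27 V.
Balancing electrons gives n = 2; the reaction quotient is Q = [Cd²⁺]/[Pb²⁺] = 5.38.
E = E° − (RT/nF) ln Q = 0.27 − (8.314×273)/(2×96485) × (1.682) = 0.270 − 0.020 = 0.250 V.

0.250 V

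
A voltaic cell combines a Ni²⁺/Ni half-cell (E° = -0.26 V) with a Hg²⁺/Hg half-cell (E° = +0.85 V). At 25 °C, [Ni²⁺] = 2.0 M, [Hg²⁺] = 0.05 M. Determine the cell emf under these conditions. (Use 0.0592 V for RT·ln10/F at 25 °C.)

The Hg²⁺/Hg couple has the higher reduction potential and acts as the cathode, so E°_cell = +0.85 − (-0.26) = 1.11 V.
Balancing electrons gives n = 2; the reaction quotient is Q = [Ni²⁺]/[Hg²⁺] = 40.0.
At 25 °C, E = E° − (0.0592/n) log Q = 1.11 − (0.0592/2)(1.602) = 1.110 − 0.047 = 1.063 V.

1.06 V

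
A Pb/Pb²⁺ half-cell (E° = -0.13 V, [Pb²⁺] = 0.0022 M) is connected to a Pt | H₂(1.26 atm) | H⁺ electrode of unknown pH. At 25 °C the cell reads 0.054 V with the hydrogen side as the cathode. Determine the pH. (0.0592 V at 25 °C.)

pH = 2.56

E°_cell = 0.13 V and n = 2.
log Q = n(E° − E)/0.0592 = 2×(0.13 − 0.054)/0.0592 = 2.568.
With Q = [Pb²⁺]·P(H₂) / [H⁺]^2, solving for [H⁺] gives log[H⁺] = -2.562, so pH = 2.56.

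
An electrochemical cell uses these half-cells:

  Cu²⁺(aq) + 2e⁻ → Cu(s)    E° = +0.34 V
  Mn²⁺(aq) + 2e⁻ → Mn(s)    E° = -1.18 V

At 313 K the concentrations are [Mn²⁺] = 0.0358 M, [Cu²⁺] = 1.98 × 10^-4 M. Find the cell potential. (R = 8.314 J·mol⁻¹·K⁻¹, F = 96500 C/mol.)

The Cu²⁺/Cu couple has the higher reduction potential and acts as the cathode, so E°_cell = +0.34 − (-1.18) = 1.52 V.
Balancing electrons gives n = 2; the reaction quotient is Q = [Mn²⁺]/[Cu²⁺] = 181.
E = E° − (RT/nF) ln Q = 1.52 − (8.314×313)/(2×96500) × (5.197) = 1.520 − 0.070 = 1.450 V.

1.45 V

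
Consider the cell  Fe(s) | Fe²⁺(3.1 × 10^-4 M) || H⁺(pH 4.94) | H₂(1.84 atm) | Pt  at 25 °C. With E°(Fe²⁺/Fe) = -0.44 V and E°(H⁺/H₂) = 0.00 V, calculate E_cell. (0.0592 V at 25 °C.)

The hydrogen couple is the cathode, so E°_cell = 0.44 V; n = 2.
[H⁺] = 10^(−4.94) = 1.1 × 10^-5 M, and Q = [Fe²⁺]·P(H₂) / [H⁺]^2 = 4.33 × 10^6.
E = E° − (0.0592/2) log Q = 0.44 − (0.0592/2)(6.636) = 0.244 V.

0.24 V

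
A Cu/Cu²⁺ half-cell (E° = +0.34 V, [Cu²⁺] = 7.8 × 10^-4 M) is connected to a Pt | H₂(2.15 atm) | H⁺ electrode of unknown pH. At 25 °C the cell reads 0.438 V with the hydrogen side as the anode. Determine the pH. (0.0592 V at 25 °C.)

pH = 3.04

E°_cell = 0.34 V and n = 2.
log Q = n(E° − E)/0.0592 = 2×(0.34 − 0.438)/0.0592 = -3.311.
With Q = [H⁺]^2 / ([Cu²⁺]·P(H₂)), solving for [H⁺] gives log[H⁺] = -3.043, so pH = 3.04.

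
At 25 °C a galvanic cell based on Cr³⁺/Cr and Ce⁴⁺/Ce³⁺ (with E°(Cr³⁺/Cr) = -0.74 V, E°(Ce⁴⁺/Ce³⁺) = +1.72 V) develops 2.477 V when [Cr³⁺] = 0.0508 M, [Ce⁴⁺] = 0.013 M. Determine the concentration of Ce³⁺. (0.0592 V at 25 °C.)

From the Nernst equation, log Q = n(E° − E)/0.0592 = 3(2.46 − 2.477)/0.0592 = -0.861, so Q = 0.138.
With Q = [Cr³⁺]·[Ce³⁺]^3/[Ce⁴⁺]^3 and the known concentrations, [Ce³⁺]^3 in the numerator gives [Ce³⁺] = 0.018 M.

0.018 M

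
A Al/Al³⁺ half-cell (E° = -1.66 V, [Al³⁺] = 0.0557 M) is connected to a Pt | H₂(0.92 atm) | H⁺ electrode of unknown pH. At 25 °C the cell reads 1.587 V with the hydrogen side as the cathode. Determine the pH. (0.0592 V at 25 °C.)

E°_cell = 1.66 V and n = 6.
log Q = n(E° − E)/0.0592 = 6×(1.66 − 1.587)/0.0592 = 7.399.
With Q = [Al³⁺]^2·P(H₂)^3 / [H⁺]^6, solving for [H⁺] gives log[H⁺] = -1.669, so pH = 1.67.

pH = 1.67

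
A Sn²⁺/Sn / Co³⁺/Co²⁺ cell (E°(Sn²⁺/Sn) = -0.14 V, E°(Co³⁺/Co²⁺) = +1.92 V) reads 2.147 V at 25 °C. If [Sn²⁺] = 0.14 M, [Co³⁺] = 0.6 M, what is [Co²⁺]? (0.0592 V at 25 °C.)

0.054 M

From the Nernst equation, log Q = n(E° − E)/0.0592 = 2(2.06 − 2.147)/0.0592 = -2.939, so Q = 0.00115.
With Q = [Sn²⁺]·[Co²⁺]^2/[Co³⁺]^2 and the known concentrations, [Co²⁺]^2 in the numerator gives [Co²⁺] = 0.054 M.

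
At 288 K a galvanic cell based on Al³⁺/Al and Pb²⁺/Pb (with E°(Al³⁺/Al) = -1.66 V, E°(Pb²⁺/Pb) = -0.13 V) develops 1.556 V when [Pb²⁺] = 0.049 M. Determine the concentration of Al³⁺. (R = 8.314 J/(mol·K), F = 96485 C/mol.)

From the Nernst equation, ln Q = nF(E° − E)/RT = 6×96485×(1.53 − 1.556)/(8.314×288) = -6.286, so Q = 0.00186.
With Q = [Al³⁺]^2/[Pb²⁺]^3 and the known concentrations, [Al³⁺]^2 in the numerator gives [Al³⁺] = 4.7 × 10^-4 M.

4.7 × 10^-4 M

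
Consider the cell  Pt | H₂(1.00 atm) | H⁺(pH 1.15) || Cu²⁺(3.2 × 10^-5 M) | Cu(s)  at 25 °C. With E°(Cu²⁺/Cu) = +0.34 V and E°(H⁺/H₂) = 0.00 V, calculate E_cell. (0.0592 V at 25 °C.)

0.28 V

The Cu²⁺/Cu couple is the cathode, so E°_cell = 0.34 V; n = 2.
[H⁺] = 10^(−1.15) = 0.071 M, and Q = [H⁺]^2 / ([Cu²⁺]·P(H₂)) = 157.
E = E° − (0.0592/2) log Q = 0.34 − (0.0592/2)(2.195) = 0.275 V.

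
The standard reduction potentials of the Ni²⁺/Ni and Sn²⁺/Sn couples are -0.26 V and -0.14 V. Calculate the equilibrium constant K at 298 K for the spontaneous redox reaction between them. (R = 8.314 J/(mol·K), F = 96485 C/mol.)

E°_cell = -0.14 − (-0.26) = 0.12 V, with n = 2 electrons transferred.
At equilibrium E = 0, so the Nernst equation gives ln K = nFE°/RT = (2)(96485)(0.12)/((8.314)(298)) = 9.35.
K = e^9.35 = 1.1 × 10^4.

1.1 × 10^4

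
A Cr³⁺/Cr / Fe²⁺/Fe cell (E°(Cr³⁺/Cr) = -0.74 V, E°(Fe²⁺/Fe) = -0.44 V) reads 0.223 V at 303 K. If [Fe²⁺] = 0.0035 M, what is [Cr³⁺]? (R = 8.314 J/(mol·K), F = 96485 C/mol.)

From the Nernst equation, ln Q = nF(E° − E)/RT = 6×96485×(0.30 − 0.223)/(8.314×303) = 17.695, so Q = 4.84 × 10^7.
With Q = [Cr³⁺]^2/[Fe²⁺]^3 and the known concentrations, [Cr³⁺]^2 in the numerator gives [Cr³⁺] = 1.4 M.

1.4 M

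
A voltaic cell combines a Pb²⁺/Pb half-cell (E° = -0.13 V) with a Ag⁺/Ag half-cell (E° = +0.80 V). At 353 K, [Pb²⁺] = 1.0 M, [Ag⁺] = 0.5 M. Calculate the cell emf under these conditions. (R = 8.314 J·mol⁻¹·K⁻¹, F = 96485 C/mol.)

The Ag⁺/Ag couple has the higher reduction potential and acts as the cathode, so E°_cell = +0.80 − (-0.13) = 0.93 V.
Balancing electrons gives n = 2; the reaction quotient is Q = [Pb²⁺]/[Ag⁺]^2 = 4.00.
E = E° − (RT/nF) ln Q = 0.93 − (8.314×353)/(2×96485) × (1.386) = 0.930 − 0.021 = 0.909 V.

0.909 V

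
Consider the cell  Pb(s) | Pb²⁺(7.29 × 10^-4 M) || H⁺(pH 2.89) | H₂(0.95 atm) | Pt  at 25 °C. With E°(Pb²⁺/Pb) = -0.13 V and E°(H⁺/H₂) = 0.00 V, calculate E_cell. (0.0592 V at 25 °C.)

0.052 V

The hydrogen couple is the cathode, so E°_cell = 0.13 V; n = 2.
[H⁺] = 10^(−2.89) = 0.0013 M, and Q = [Pb²⁺]·P(H₂) / [H⁺]^2 = 417.
E = E° − (0.0592/2) log Q = 0.13 − (0.0592/2)(2.620) = 0.052 V.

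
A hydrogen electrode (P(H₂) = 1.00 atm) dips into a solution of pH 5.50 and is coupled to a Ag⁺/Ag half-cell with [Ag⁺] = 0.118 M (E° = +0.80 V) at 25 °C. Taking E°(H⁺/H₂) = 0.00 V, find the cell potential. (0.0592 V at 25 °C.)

1.07 V

The Ag⁺/Ag couple is the cathode, so E°_cell = 0.80 V; n = 2.
[H⁺] = 10^(−5.50) = 3.2 × 10^-6 M, and Q = [H⁺]^2 / ([Ag⁺]^2·P(H₂)) = 7.18 × 10^-10.
E = E° − (0.0592/2) log Q = 0.80 − (0.0592/2)(-9.144) = 1.071 V.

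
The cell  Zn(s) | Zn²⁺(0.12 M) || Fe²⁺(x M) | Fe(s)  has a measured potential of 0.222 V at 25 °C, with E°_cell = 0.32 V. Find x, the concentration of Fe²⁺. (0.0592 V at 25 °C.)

5.9 × 10^-5 M

From the Nernst equation, log Q = n(E° − E)/0.0592 = 2(0.32 − 0.222)/0.0592 = 3.311, so Q = 2050.
With Q = [Zn²⁺]/[Fe²⁺] and the known concentrations, [Fe²⁺] in the denominator gives [Fe²⁺] = 5.9 × 10^-5 M.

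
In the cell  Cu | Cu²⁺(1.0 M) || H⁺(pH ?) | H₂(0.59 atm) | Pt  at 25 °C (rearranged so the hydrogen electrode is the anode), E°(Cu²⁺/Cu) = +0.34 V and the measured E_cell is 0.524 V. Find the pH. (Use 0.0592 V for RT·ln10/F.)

E°_cell = 0.34 V and n = 2.
log Q = n(E° − E)/0.0592 = 2×(0.34 − 0.524)/0.0592 = -6.216.
With Q = [H⁺]^2 / ([Cu²⁺]·P(H₂)), solving for [H⁺] gives log[H⁺] = -3.223, so pH = 3.22.

pH = 3.22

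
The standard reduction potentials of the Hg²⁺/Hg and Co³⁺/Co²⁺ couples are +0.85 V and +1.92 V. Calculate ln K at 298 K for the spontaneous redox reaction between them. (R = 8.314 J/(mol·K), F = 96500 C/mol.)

E°_cell = +1.92 − (+0.85) = 1.07 V, with n = 2 electrons transferred.
At equilibrium E = 0, so the Nernst equation gives ln K = nFE°/RT = (2)(96500)(1.07)/((8.314)(298)) = 83.35.

ln K = 83.4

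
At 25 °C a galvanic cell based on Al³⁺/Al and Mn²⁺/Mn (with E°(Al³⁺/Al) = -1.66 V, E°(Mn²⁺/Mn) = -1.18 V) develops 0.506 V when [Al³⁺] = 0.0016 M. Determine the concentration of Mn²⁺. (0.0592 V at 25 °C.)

0.1 M

From the Nernst equation, log Q = n(E° − E)/0.0592 = 6(0.48 − 0.506)/0.0592 = -2.635, so Q = 0.00232.
With Q = [Al³⁺]^2/[Mn²⁺]^3 and the known concentrations, [Mn²⁺]^3 in the denominator gives [Mn²⁺] = 0.1 M.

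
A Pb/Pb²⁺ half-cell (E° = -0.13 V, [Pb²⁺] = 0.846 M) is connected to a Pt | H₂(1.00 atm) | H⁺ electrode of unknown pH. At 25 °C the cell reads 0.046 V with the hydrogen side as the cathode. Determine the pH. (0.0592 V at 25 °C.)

pH = 1.46

E°_cell = 0.13 V and n = 2.
log Q = n(E° − E)/0.0592 = 2×(0.13 − 0.046)/0.0592 = 2.838.
With Q = [Pb²⁺]·P(H₂) / [H⁺]^2, solving for [H⁺] gives log[H⁺] = -1.455, so pH = 1.46.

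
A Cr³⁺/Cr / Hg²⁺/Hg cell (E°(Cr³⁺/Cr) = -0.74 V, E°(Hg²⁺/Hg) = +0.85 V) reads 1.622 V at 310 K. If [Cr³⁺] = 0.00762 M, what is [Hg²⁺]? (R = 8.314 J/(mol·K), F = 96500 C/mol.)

From the Nernst equation, ln Q = nF(E° − E)/RT = 6×96500×(1.59 − 1.622)/(8.314×310) = -7.189, so Q = 7.55 × 10^-4.
With Q = [Cr³⁺]^2/[Hg²⁺]^3 and the known concentrations, [Hg²⁺]^3 in the denominator gives [Hg²⁺] = 0.43 M.

0.43 M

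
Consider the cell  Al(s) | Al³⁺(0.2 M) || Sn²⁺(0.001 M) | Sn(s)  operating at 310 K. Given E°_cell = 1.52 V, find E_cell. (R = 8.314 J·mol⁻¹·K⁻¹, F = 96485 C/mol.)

1.44 V

Balancing electrons gives n = 6; the reaction quotient is Q = [Al³⁺]^2/[Sn²⁺]^3 = 4 × 10^7.
E = E° − (RT/nF) ln Q = 1.52 − (8.314×310)/(6×96485) × (17.504) = 1.520 − 0.078 = 1.442 V.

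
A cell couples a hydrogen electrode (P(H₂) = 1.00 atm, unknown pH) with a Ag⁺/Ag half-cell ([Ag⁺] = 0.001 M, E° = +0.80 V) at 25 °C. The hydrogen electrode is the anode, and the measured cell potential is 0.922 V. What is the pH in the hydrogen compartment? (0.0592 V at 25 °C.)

E°_cell = 0.80 V and n = 2.
log Q = n(E° − E)/0.0592 = 2×(0.80 − 0.922)/0.0592 = -4.122.
With Q = [H⁺]^2 / ([Ag⁺]^2·P(H₂)), solving for [H⁺] gives log[H⁺] = -5.061, so pH = 5.06.

pH = 5.06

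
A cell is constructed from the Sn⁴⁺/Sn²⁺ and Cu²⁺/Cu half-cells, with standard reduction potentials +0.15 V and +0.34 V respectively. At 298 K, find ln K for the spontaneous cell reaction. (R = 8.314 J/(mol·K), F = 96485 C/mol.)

E°_cell = +0.34 − (+0.15) = 0.19 V, with n = 2 electrons transferred.
At equilibrium E = 0, so the Nernst equation gives ln K = nFE°/RT = (2)(96485)(0.19)/((8.314)(298)) = 14.80.

ln K = 14.8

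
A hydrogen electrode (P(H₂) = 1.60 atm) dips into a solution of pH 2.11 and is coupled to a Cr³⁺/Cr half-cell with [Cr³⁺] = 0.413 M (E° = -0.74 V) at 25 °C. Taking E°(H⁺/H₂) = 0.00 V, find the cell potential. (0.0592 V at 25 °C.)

The hydrogen couple is the cathode, so E°_cell = 0.74 V; n = 6.
[H⁺] = 10^(−2.11) = 0.0078 M, and Q = [Cr³⁺]^2·P(H₂)^3 / [H⁺]^6 = 3.19 × 10^12.
E = E° − (0.0592/6) log Q = 0.74 − (0.0592/6)(12.504) = 0.617 V.

0.62 V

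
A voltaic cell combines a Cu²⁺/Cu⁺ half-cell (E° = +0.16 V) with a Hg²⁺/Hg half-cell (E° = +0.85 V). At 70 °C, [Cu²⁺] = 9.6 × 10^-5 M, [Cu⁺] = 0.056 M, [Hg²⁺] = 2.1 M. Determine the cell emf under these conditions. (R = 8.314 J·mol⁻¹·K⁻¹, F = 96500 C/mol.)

The Hg²⁺/Hg couple has the higher reduction potential and acts as the cathode, so E°_cell = +0.85 − (+0.16) = 0.69 V.
Balancing electrons gives n = 2; the reaction quotient is Q = [Cu²⁺]^2/([Cu⁺]^2·[Hg²⁺]) = 1.4 × 10^-6.
E = E° − (RT/nF) ln Q = 0.69 − (8.314×343)/(2×96500) × (-13.479) = 0.690 + 0.199 = 0.889 V.

0.889 V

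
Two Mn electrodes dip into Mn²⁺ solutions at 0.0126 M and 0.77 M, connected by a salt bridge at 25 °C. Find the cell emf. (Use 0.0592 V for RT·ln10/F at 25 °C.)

0.053 V

Both half-cells are Mn²⁺/Mn, so E°_cell = 0. The concentrated side is the cathode; the cell reaction moves Mn²⁺ from high to low concentration with n = 2.
Q = [Mn²⁺]_dilute/[Mn²⁺]_conc = 0.0126/0.77 = 0.0164.
E = 0 − (0.0592/2) log Q = −(0.0592/2)(-1.786) = 0.0529 V.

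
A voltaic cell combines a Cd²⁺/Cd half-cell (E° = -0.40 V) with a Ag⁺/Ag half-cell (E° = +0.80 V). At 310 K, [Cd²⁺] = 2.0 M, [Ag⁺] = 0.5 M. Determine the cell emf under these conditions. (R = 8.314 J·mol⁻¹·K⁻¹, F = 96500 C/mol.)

1.17 V

The Ag⁺/Ag couple has the higher reduction potential and acts as the cathode, so E°_cell = +0.80 − (-0.40) = 1.20 V.
Balancing electrons gives n = 2; the reaction quotient is Q = [Cd²⁺]/[Ag⁺]^2 = 8.00.
E = E° − (RT/nF) ln Q = 1.20 − (8.314×310)/(2×96500) × (2.079) = 1.200 − 0.028 = 1.172 V.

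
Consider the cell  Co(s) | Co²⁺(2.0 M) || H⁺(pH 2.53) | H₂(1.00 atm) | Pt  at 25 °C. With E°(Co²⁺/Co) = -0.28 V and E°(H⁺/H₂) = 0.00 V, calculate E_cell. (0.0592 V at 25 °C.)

The hydrogen couple is the cathode, so E°_cell = 0.28 V; n = 2.
[H⁺] = 10^(−2.53) = 0.0030 M, and Q = [Co²⁺]·P(H₂) / [H⁺]^2 = 2.3 × 10^5.
E = E° − (0.0592/2) log Q = 0.28 − (0.0592/2)(5.361) = 0.121 V.

0.12 V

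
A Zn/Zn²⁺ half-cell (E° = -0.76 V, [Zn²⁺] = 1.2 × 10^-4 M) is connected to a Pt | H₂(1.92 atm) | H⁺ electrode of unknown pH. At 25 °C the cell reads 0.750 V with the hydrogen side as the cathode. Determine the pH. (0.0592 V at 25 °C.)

E°_cell = 0.76 V and n = 2.
log Q = n(E° − E)/0.0592 = 2×(0.76 − 0.750)/0.0592 = 0.338.
With Q = [Zn²⁺]·P(H₂) / [H⁺]^2, solving for [H⁺] gives log[H⁺] = -1.988, so pH = 1.99.

pH = 1.99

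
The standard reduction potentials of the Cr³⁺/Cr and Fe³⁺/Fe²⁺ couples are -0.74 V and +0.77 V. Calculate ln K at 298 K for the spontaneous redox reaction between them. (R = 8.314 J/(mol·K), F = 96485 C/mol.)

ln K = 176.4

E°_cell = +0.77 − (-0.74) = 1.51 V, with n = 3 electrons transferred.
At equilibrium E = 0, so the Nernst equation gives ln K = nFE°/RT = (3)(96485)(1.51)/((8.314)(298)) = 176.41.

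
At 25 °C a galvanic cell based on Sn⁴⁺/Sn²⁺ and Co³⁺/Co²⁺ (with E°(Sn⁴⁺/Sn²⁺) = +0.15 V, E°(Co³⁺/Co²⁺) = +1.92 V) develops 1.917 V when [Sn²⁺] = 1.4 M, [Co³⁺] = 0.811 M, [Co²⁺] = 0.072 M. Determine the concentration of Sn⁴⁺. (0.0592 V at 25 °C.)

From the Nernst equation, log Q = n(E° − E)/0.0592 = 2(1.77 − 1.917)/0.0592 = -4.966, so Q = 1.08 × 10^-5.
With Q = [Sn⁴⁺]·[Co²⁺]^2/([Sn²⁺]·[Co³⁺]^2) and the known concentrations, [Sn⁴⁺] in the numerator gives [Sn⁴⁺] = 0.0019 M.

0.0019 M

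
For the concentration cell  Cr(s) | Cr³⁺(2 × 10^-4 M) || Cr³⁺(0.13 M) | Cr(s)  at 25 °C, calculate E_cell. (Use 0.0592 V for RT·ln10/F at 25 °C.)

0.056 V

Both half-cells are Cr³⁺/Cr, so E°_cell = 0. The concentrated side is the cathode; the cell reaction moves Cr³⁺ from high to low concentration with n = 3.
Q = [Cr³⁺]_dilute/[Cr³⁺]_conc = 2 × 10^-4/0.13 = 0.00154.
E = 0 − (0.0592/3) log Q = −(0.0592/3)(-2.813) = 0.0555 V.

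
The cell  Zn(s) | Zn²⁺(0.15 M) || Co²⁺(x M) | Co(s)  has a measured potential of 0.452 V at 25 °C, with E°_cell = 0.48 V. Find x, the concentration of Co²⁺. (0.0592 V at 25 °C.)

From the Nernst equation, log Q = n(E° − E)/0.0592 = 2(0.48 − 0.452)/0.0592 = 0.946, so Q = 8.83.
With Q = [Zn²⁺]/[Co²⁺] and the known concentrations, [Co²⁺] in the denominator gives [Co²⁺] = 0.017 M.

0.017 M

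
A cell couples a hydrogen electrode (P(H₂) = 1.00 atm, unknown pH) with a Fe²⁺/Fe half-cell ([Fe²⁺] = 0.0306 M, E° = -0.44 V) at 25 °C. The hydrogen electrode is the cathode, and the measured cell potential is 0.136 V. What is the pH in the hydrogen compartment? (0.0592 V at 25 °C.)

pH = 5.89

E°_cell = 0.44 V and n = 2.
log Q = n(E° − E)/0.0592 = 2×(0.44 − 0.136)/0.0592 = 10.270.
With Q = [Fe²⁺]·P(H₂) / [H⁺]^2, solving for [H⁺] gives log[H⁺] = -5.892, so pH = 5.89.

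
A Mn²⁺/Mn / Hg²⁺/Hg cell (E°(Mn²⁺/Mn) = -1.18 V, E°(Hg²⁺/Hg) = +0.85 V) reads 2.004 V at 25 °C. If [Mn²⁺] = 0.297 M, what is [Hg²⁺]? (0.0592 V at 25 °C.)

From the Nernst equation, log Q = n(E° − E)/0.0592 = 2(2.03 − 2.004)/0.0592 = 0.878, so Q = 7.56.
With Q = [Mn²⁺]/[Hg²⁺] and the known concentrations, [Hg²⁺] in the denominator gives [Hg²⁺] = 0.039 M.

0.039 M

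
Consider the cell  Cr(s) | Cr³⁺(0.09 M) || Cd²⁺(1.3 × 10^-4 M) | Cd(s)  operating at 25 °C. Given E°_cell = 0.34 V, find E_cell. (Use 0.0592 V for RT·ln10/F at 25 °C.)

Balancing electrons gives n = 6; the reaction quotient is Q = [Cr³⁺]^2/[Cd²⁺]^3 = 3.69 × 10^9.
At 25 °C, E = E° − (0.0592/n) log Q = 0.34 − (0.0592/6)(9.567) = 0.340 − 0.094 = 0.246 V.

0.246 V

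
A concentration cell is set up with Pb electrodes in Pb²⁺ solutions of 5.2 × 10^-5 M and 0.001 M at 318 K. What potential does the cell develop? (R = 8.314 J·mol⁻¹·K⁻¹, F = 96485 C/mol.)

Both half-cells are Pb²⁺/Pb, so E°_cell = 0. The concentrated side is the cathode; the cell reaction moves Pb²⁺ from high to low concentration with n = 2.
Q = [Pb²⁺]_dilute/[Pb²⁺]_conc = 5.2 × 10^-5/0.001 = 0.0520.
E = 0 − (RT/nF) ln Q = −((8.314×318)/(2×96485))(-2.957) = 0.0405 V.

0.041 V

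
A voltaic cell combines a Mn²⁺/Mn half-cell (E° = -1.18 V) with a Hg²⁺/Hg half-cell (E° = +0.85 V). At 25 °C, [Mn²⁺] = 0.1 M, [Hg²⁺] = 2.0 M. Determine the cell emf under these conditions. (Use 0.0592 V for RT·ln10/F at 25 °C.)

2.07 V

The Hg²⁺/Hg couple has the higher reduction potential and acts as the cathode, so E°_cell = +0.85 − (-1.18) = 2.03 V.
Balancing electrons gives n = 2; the reaction quotient is Q = [Mn²⁺]/[Hg²⁺] = 0.0500.
At 25 °C, E = E° − (0.0592/n) log Q = 2.03 − (0.0592/2)(-1.301) = 2.030 + 0.039 = 2.069 V.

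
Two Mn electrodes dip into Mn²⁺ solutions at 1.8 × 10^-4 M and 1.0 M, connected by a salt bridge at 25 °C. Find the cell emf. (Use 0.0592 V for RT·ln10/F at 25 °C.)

Both half-cells are Mn²⁺/Mn, so E°_cell = 0. The concentrated side is the cathode; the cell reaction moves Mn²⁺ from high to low concentration with n = 2.
Q = [Mn²⁺]_dilute/[Mn²⁺]_conc = 1.8 × 10^-4/1.0 = 1.8 × 10^-4.
E = 0 − (0.0592/2) log Q = −(0.0592/2)(-3.745) = 0.1109 V.

0.11 V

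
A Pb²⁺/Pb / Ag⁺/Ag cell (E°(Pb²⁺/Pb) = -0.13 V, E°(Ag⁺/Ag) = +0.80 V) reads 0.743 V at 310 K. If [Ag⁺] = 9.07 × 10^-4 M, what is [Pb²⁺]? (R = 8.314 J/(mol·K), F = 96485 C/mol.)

0.99 M

From the Nernst equation, ln Q = nF(E° − E)/RT = 2×96485×(0.93 − 0.743)/(8.314×310) = 14.001, so Q = 1.2 × 10^6.
With Q = [Pb²⁺]/[Ag⁺]^2 and the known concentrations, [Pb²⁺] in the numerator gives [Pb²⁺] = 0.99 M.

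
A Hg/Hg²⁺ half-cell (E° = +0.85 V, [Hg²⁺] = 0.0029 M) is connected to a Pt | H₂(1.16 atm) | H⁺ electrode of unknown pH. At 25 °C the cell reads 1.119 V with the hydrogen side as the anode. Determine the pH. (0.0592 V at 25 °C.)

E°_cell = 0.85 V and n = 2.
log Q = n(E° − E)/0.0592 = 2×(0.85 − 1.119)/0.0592 = -9.088.
With Q = [H⁺]^2 / ([Hg²⁺]·P(H₂)), solving for [H⁺] gives log[H⁺] = -5.780, so pH = 5.78.

pH = 5.78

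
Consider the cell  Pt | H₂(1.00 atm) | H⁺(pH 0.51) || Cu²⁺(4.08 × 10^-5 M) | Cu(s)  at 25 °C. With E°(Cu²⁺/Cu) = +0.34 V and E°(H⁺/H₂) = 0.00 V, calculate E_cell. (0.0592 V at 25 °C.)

The Cu²⁺/Cu couple is the cathode, so E°_cell = 0.34 V; n = 2.
[H⁺] = 10^(−0.51) = 0.31 M, and Q = [H⁺]^2 / ([Cu²⁺]·P(H₂)) = 2340.
E = E° − (0.0592/2) log Q = 0.34 − (0.0592/2)(3.369) = 0.240 V.

0.24 V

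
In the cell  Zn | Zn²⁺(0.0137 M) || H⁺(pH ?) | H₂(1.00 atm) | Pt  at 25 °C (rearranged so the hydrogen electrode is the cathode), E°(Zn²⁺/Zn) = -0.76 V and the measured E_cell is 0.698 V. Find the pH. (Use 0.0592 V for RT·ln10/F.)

E°_cell = 0.76 V and n = 2.
log Q = n(E° − E)/0.0592 = 2×(0.76 − 0.698)/0.0592 = 2.095.
With Q = [Zn²⁺]·P(H₂) / [H⁺]^2, solving for [H⁺] gives log[H⁺] = -1.979, so pH = 1.98.

pH = 1.98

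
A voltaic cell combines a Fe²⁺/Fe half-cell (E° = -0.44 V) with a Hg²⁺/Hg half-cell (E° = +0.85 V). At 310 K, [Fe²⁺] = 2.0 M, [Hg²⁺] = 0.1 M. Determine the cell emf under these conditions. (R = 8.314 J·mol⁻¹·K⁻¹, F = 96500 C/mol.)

The Hg²⁺/Hg couple has the higher reduction potential and acts as the cathode, so E°_cell = +0.85 − (-0.44) = 1.29 V.
Balancing electrons gives n = 2; the reaction quotient is Q = [Fe²⁺]/[Hg²⁺] = 20.0.
E = E° − (RT/nF) ln Q = 1.29 − (8.314×310)/(2×96500) × (2.996) = 1.290 − 0.040 = 1.250 V.

1.25 V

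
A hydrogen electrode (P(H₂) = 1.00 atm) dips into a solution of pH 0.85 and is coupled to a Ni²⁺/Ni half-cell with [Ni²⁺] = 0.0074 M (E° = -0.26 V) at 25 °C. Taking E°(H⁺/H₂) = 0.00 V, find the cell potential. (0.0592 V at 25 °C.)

0.27 V

The hydrogen couple is the cathode, so E°_cell = 0.26 V; n = 2.
[H⁺] = 10^(−0.85) = 0.14 M, and Q = [Ni²⁺]·P(H₂) / [H⁺]^2 = 0.371.
E = E° − (0.0592/2) log Q = 0.26 − (0.0592/2)(-0.431) = 0.273 V.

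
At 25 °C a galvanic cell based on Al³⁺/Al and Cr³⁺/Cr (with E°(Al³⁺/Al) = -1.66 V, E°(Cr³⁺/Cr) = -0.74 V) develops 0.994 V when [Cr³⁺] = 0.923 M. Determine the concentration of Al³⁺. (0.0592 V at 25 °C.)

1.6 × 10^-4 M

From the Nernst equation, log Q = n(E° − E)/0.0592 = 3(0.92 − 0.994)/0.0592 = -3.750, so Q = 1.78 × 10^-4.
With Q = [Al³⁺]/[Cr³⁺] and the known concentrations, [Al³⁺] in the numerator gives [Al³⁺] = 1.6 × 10^-4 M.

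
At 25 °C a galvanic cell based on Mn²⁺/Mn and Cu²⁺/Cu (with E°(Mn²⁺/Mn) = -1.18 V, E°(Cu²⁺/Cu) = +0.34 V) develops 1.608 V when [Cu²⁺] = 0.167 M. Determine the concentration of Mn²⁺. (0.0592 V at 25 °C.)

1.8 × 10^-4 M

From the Nernst equation, log Q = n(E° − E)/0.0592 = 2(1.52 − 1.608)/0.0592 = -2.973, so Q = 0.00106.
With Q = [Mn²⁺]/[Cu²⁺] and the known concentrations, [Mn²⁺] in the numerator gives [Mn²⁺] = 1.8 × 10^-4 M.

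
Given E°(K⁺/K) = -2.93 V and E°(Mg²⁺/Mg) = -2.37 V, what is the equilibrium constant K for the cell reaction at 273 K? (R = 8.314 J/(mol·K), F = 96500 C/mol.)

E°_cell = -2.37 − (-2.93) = 0.56 V, with n = 2 electrons transferred.
At equilibrium E = 0, so the Nernst equation gives ln K = nFE°/RT = (2)(96500)(0.56)/((8.314)(273)) = 47.62.
K = e^47.62 = 4.8 × 10^20.

4.8 × 10^20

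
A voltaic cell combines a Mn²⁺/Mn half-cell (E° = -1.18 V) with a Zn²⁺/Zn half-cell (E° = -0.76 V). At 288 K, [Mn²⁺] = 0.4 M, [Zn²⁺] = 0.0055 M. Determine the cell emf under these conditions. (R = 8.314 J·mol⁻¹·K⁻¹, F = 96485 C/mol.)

The Zn²⁺/Zn couple has the higher reduction potential and acts as the cathode, so E°_cell = -0.76 − (-1.18) = 0.42 V.
Balancing electrons gives n = 2; the reaction quotient is Q = [Mn²⁺]/[Zn²⁺] = 72.7.
E = E° − (RT/nF) ln Q = 0.42 − (8.314×288)/(2×96485) × (4.287) = 0.420 − 0.053 = 0.367 V.

0.367 V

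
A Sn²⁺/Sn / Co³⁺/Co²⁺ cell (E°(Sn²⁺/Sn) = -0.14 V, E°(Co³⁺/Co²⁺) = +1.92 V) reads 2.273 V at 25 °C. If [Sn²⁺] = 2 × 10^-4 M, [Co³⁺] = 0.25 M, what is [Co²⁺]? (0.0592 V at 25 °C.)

From the Nernst equation, log Q = n(E° − E)/0.0592 = 2(2.06 − 2.273)/0.0592 = -7.196, so Q = 6.37 × 10^-8.
With Q = [Sn²⁺]·[Co²⁺]^2/[Co³⁺]^2 and the known concentrations, [Co²⁺]^2 in the numerator gives [Co²⁺] = 0.0045 M.

0.0045 M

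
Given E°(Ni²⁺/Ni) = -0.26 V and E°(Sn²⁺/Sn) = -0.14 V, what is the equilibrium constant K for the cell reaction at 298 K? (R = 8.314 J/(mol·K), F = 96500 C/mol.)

E°_cell = -0.14 − (-0.26) = 0.12 V, with n = 2 electrons transferred.
At equilibrium E = 0, so the Nernst equation gives ln K = nFE°/RT = (2)(96500)(0.12)/((8.314)(298)) = 9.35.
K = e^9.35 = 1.1 × 10^4.

1.1 × 10^4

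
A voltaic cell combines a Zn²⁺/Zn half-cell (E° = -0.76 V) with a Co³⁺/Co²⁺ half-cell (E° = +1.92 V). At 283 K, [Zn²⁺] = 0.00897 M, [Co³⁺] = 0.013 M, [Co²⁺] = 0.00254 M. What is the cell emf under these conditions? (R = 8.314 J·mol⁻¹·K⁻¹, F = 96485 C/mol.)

2.78 V

The Co³⁺/Co²⁺ couple has the higher reduction potential and acts as the cathode, so E°_cell = +1.92 − (-0.76) = 2.68 V.
Balancing electrons gives n = 2; the reaction quotient is Q = [Zn²⁺]·[Co²⁺]^2/[Co³⁺]^2 = 3.42 × 10^-4.
E = E° − (RT/nF) ln Q = 2.68 − (8.314×283)/(2×96485) × (-7.979) = 2.680 + 0.097 = 2.777 V.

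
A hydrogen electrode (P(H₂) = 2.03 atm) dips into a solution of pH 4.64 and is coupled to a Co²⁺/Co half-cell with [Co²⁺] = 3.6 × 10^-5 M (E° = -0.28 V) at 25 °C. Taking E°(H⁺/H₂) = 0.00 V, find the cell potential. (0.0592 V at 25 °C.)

0.13 V

The hydrogen couple is the cathode, so E°_cell = 0.28 V; n = 2.
[H⁺] = 10^(−4.64) = 2.3 × 10^-5 M, and Q = [Co²⁺]·P(H₂) / [H⁺]^2 = 1.39 × 10^5.
E = E° − (0.0592/2) log Q = 0.28 − (0.0592/2)(5.144) = 0.128 V.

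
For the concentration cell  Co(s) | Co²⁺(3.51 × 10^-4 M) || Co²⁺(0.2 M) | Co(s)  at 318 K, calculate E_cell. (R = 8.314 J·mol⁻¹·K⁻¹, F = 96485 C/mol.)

Both half-cells are Co²⁺/Co, so E°_cell = 0. The concentrated side is the cathode; the cell reaction moves Co²⁺ from high to low concentration with n = 2.
Q = [Co²⁺]_dilute/[Co²⁺]_conc = 3.51 × 10^-4/0.2 = 0.00176.
E = 0 − (RT/nF) ln Q = −((8.314×318)/(2×96485))(-6.345) = 0.0869 V.

0.087 V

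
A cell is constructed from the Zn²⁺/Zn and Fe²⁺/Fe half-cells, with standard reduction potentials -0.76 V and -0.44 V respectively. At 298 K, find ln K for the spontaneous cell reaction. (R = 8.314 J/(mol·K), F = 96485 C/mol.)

E°_cell = -0.44 − (-0.76) = 0.32 V, with n = 2 electrons transferred.
At equilibrium E = 0, so the Nernst equation gives ln K = nFE°/RT = (2)(96485)(0.32)/((8.314)(298)) = 24.92.

ln K = 24.9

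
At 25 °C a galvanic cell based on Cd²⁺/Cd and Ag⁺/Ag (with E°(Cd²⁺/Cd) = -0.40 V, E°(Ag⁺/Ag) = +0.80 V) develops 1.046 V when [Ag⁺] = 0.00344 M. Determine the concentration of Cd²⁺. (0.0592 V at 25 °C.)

1.9 M

From the Nernst equation, log Q = n(E° − E)/0.0592 = 2(1.20 − 1.046)/0.0592 = 5.203, so Q = 1.59 × 10^5.
With Q = [Cd²⁺]/[Ag⁺]^2 and the known concentrations, [Cd²⁺] in the numerator gives [Cd²⁺] = 1.9 M.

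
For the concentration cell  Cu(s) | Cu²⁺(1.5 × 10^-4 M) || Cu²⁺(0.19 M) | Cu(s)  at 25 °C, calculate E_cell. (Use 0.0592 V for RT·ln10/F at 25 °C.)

0.092 V

Both half-cells are Cu²⁺/Cu, so E°_cell = 0. The concentrated side is the cathode; the cell reaction moves Cu²⁺ from high to low concentration with n = 2.
Q = [Cu²⁺]_dilute/[Cu²⁺]_conc = 1.5 × 10^-4/0.19 = 7.89 × 10^-4.
E = 0 − (0.0592/2) log Q = −(0.0592/2)(-3.103) = 0.0918 V.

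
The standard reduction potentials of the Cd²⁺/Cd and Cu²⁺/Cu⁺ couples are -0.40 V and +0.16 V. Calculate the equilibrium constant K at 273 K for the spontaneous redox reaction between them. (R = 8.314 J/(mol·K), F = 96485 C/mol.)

E°_cell = +0.16 − (-0.40) = 0.56 V, with n = 2 electrons transferred.
At equilibrium E = 0, so the Nernst equation gives ln K = nFE°/RT = (2)(96485)(0.56)/((8.314)(273)) = 47.61.
K = e^47.61 = 4.8 × 10^20.

4.8 × 10^20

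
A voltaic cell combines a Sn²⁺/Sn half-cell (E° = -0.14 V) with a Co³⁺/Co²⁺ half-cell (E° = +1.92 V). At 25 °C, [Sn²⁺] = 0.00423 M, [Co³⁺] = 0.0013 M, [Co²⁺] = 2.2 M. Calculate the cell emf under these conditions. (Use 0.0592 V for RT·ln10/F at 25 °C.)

The Co³⁺/Co²⁺ couple has the higher reduction potential and acts as the cathode, so E°_cell = +1.92 − (-0.14) = 2.06 V.
Balancing electrons gives n = 2; the reaction quotient is Q = [Sn²⁺]·[Co²⁺]^2/[Co³⁺]^2 = 1.21 × 10^4.
At 25 °C, E = E° − (0.0592/n) log Q = 2.06 − (0.0592/2)(4.083) = 2.060 − 0.121 = 1.939 V.

1.94 V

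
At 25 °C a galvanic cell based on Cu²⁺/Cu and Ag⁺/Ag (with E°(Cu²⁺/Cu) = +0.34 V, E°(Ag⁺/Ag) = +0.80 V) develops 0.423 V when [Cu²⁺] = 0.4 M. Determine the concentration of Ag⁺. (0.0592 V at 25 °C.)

0.15 M

From the Nernst equation, log Q = n(E° − E)/0.0592 = 2(0.46 − 0.423)/0.0592 = 1.250, so Q = 17.8.
With Q = [Cu²⁺]/[Ag⁺]^2 and the known concentrations, [Ag⁺]^2 in the denominator gives [Ag⁺] = 0.15 M.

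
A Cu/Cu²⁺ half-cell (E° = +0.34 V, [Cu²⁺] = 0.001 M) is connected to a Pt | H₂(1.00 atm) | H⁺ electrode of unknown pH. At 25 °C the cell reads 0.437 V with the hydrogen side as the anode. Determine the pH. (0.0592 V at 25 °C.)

pH = 3.14

E°_cell = 0.34 V and n = 2.
log Q = n(E° − E)/0.0592 = 2×(0.34 − 0.437)/0.0592 = -3.277.
With Q = [H⁺]^2 / ([Cu²⁺]·P(H₂)), solving for [H⁺] gives log[H⁺] = -3.139, so pH = 3.14.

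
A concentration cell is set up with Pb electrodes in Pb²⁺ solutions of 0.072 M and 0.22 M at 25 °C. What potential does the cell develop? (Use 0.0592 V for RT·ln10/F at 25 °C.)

0.014 V

Both half-cells are Pb²⁺/Pb, so E°_cell = 0. The concentrated side is the cathode; the cell reaction moves Pb²⁺ from high to low concentration with n = 2.
Q = [Pb²⁺]_dilute/[Pb²⁺]_conc = 0.072/0.22 = 0.327.
E = 0 − (0.0592/2) log Q = −(0.0592/2)(-0.485) = 0.0144 V.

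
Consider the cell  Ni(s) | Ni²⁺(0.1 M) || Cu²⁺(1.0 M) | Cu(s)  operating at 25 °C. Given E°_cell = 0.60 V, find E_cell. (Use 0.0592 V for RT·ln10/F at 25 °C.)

Balancing electrons gives n = 2; the reaction quotient is Q = [Ni²⁺]/[Cu²⁺] = 0.100.
At 25 °C, E = E° − (0.0592/n) log Q = 0.60 − (0.0592/2)(-1.000) = 0.600 + 0.030 = 0.630 V.

0.630 V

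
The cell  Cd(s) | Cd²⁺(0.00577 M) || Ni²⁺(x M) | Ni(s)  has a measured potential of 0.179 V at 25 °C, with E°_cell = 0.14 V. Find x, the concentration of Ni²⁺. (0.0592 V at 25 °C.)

From the Nernst equation, log Q = n(E° − E)/0.0592 = 2(0.14 − 0.179)/0.0592 = -1.318, so Q = 0.0481.
With Q = [Cd²⁺]/[Ni²⁺] and the known concentrations, [Ni²⁺] in the denominator gives [Ni²⁺] = 0.12 M.

0.12 M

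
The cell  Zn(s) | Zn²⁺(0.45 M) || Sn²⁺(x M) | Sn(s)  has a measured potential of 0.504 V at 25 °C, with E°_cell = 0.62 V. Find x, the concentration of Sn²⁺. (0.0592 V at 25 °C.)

5.4 × 10^-5 M

From the Nernst equation, log Q = n(E° − E)/0.0592 = 2(0.62 − 0.504)/0.0592 = 3.919, so Q = 8300.
With Q = [Zn²⁺]/[Sn²⁺] and the known concentrations, [Sn²⁺] in the denominator gives [Sn²⁺] = 5.4 × 10^-5 M.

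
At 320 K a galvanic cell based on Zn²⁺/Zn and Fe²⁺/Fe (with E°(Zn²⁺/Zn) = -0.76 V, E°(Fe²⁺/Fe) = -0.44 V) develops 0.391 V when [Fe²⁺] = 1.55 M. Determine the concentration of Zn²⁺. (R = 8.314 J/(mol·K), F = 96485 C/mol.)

0.009 M

From the Nernst equation, ln Q = nF(E° − E)/RT = 2×96485×(0.32 − 0.391)/(8.314×320) = -5.150, so Q = 0.00580.
With Q = [Zn²⁺]/[Fe²⁺] and the known concentrations, [Zn²⁺] in the numerator gives [Zn²⁺] = 0.009 M.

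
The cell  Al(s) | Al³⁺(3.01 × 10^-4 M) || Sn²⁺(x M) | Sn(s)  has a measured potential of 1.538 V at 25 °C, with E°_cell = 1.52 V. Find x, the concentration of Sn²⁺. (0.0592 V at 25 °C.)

0.018 M

From the Nernst equation, log Q = n(E° − E)/0.0592 = 6(1.52 − 1.538)/0.0592 = -1.824, so Q = 0.0150.
With Q = [Al³⁺]^2/[Sn²⁺]^3 and the known concentrations, [Sn²⁺]^3 in the denominator gives [Sn²⁺] = 0.018 M.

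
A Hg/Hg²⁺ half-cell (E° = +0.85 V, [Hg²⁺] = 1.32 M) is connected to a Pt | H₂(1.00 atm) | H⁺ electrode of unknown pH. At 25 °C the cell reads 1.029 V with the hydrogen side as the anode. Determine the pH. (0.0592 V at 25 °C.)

E°_cell = 0.85 V and n = 2.
log Q = n(E° − E)/0.0592 = 2×(0.85 − 1.029)/0.0592 = -6.047.
With Q = [H⁺]^2 / ([Hg²⁺]·P(H₂)), solving for [H⁺] gives log[H⁺] = -2.963, so pH = 2.96.

pH = 2.96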